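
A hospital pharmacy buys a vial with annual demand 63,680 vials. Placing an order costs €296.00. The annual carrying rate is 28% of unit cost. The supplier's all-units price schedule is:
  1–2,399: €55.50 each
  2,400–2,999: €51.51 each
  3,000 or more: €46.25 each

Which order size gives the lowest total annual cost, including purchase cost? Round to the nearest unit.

Holding cost per unit per year at price C is H = 0.28·C.
Candidates are each tier's EOQ (if it falls in that tier) and each price-break quantity.
EOQ at €55.50 = 1557.5 (feasible in tier 1): TC = 63,680×€55.50 + (63,680/1557.5)×296 + (1557.5/2)×0.28×€55.50 = €3,558,444.04.
EOQ at €51.51 = 1616.7 < 2400, so use break Q=2400: TC = 63,680×€51.51 + (63,680/2400.0)×296 + (2400.0/2)×0.28×€51.51 = €3,305,318.03.
EOQ at €46.25 = 1706.2 < 3000, so use break Q=3000: TC = 63,680×€46.25 + (63,680/3000.0)×296 + (3000.0/2)×0.28×€46.25 = €2,970,908.09.
Lowest total cost is €2,970,908.09 at Q = 3000.0.

Q* ≈ 3,000 vials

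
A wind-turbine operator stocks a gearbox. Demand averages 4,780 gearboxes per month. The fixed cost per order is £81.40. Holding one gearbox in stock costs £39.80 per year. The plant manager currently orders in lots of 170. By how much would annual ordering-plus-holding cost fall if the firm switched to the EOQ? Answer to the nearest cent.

Annual demand D = 4,780 × 12 = 57,360.
EOQ = √(2DS/H) = √(2 × 57,360 × 81.4 / 39.8) ≈ 484.38.
Cost at Q* = (D/Q*)S + (Q*/2)H = √(2DSH) ≈ £19,278.50.
Cost at Q = 170: (57,360/170)×81.4 + (170/2)×39.8 = £27,465.32 + £3,383.00 = £30,848.32.
Excess = £30,848.32 − £19,278.50 = £11,569.81.

Extra cost ≈ £11,569.81 per year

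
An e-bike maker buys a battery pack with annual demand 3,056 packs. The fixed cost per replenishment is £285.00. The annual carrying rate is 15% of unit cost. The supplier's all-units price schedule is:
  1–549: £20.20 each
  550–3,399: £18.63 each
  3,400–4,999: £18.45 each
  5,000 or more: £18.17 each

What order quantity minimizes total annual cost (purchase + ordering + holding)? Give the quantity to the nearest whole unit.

Q* ≈ 790 packs

Holding cost per unit per year at price C is H = 0.15·C.
Candidates are each tier's EOQ (if it falls in that tier) and each price-break quantity.
Tier 1 (£20.20): EOQ = 758.2 exceeds tier's upper bound 549, so this tier is dominated.
EOQ at £18.63 = 789.5 (feasible in tier 2): TC = 3,056×£18.63 + (3,056/789.5)×285 + (789.5/2)×0.15×£18.63 = £59,139.59.
EOQ at £18.45 = 793.4 < 3400, so use break Q=3400: TC = 3,056×£18.45 + (3,056/3400.0)×285 + (3400.0/2)×0.15×£18.45 = £61,344.11.
EOQ at £18.17 = 799.4 < 5000, so use break Q=5000: TC = 3,056×£18.17 + (3,056/5000.0)×285 + (5000.0/2)×0.15×£18.17 = £62,515.46.
Lowest total cost is £59,139.59 at Q = 789.5.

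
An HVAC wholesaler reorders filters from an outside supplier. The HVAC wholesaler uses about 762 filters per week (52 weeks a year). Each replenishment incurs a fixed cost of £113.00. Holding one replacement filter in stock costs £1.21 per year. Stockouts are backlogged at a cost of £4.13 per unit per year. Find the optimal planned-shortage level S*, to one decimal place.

S* ≈ 700.9 filters

Annual demand D = 762 × 52 = 39,624.
With planned backorders, Q* = √(2DS/H) · √((H+B)/B).
√(2DS/H) = √(2 × 39,624 × 113 / 1.21) = 2720.450.
√((H+B)/B) = √((1.21+4.13)/4.13) = 1.1371.
Q* ≈ 3093.402.
S* = Q* · H/(H+B) = 3093.402 × 1.21/5.34 ≈ 700.939.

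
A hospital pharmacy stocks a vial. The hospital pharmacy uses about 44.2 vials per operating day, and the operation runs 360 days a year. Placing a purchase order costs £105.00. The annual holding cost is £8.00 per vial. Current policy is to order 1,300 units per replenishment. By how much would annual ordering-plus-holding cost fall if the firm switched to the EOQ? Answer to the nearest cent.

Annual demand D = 44.2 × 360 = 15,912.
EOQ = √(2DS/H) = √(2 × 15,912 × 105 / 8) ≈ 646.29.
Cost at Q* = (D/Q*)S + (Q*/2)H = √(2DSH) ≈ £5,170.32.
Cost at Q = 1,300: (15,912/1,300)×105 + (1,300/2)×8 = £1,285.20 + £5,200.00 = £6,485.20.
Excess = £6,485.20 − £5,170.32 = £1,314.88.

Extra cost ≈ £1,314.88 per year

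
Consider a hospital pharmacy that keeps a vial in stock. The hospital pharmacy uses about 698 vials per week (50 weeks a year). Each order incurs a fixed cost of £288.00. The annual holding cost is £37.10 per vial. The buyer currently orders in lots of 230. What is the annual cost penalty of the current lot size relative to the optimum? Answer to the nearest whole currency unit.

Annual demand D = 698 × 50 = 34,900.
EOQ = √(2DS/H) = √(2 × 34,900 × 288 / 37.1) ≈ 736.10.
Cost at Q* = (D/Q*)S + (Q*/2)H = √(2DSH) ≈ £27,309.32.
Cost at Q = 230: (34,900/230)×288 + (230/2)×37.1 = £43,700.87 + £4,266.50 = £47,967.37.
Excess = £47,967.37 − £27,309.32 = £20,658.05.

Extra cost ≈ £20,658 per year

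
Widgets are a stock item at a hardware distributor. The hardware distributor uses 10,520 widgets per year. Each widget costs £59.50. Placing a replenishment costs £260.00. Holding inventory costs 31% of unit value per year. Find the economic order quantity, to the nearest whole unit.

Holding cost H = 0.31 × £59.50 = £18.4450 per unit per year.
EOQ = √(2DS / H) = √(2 × 10,520 × 260 / 18.445).
= √(5,470,400 / 18.445) = √296,579.0187 ≈ 544.591.

Q* ≈ 545 widgets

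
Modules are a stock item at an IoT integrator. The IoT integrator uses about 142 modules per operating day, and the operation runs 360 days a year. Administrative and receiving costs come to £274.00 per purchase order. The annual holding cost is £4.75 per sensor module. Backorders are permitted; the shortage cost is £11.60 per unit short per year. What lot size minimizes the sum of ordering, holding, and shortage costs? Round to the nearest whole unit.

Q* ≈ 2,883 modules

Annual demand D = 142 × 360 = 51,120.
With planned backorders, Q* = √(2DS/H) · √((H+B)/B).
√(2DS/H) = √(2 × 51,120 × 274 / 4.75) = 2428.504.
√((H+B)/B) = √((4.75+11.6)/11.6) = 1.1872.
Q* ≈ 2883.160.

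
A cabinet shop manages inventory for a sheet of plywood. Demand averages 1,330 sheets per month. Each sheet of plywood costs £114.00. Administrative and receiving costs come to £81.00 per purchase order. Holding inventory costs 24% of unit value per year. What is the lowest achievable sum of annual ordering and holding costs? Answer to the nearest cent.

Annual demand D = 1,330 × 12 = 15,960.
Holding cost H = 0.24 × £114.00 = £27.3600 per unit per year.
Q* = √(2DS/H) = √(2 × 15,960 × 81 / 27.36) ≈ 307.41.
At the optimum the two cost components are equal, so total cost = 2·(Q*/2)H = Q*·H.
Minimum total = √(2DSH) = √(2 × 15,960 × 81 × 27.36) ≈ 8410.697.

TC* ≈ £8,410.70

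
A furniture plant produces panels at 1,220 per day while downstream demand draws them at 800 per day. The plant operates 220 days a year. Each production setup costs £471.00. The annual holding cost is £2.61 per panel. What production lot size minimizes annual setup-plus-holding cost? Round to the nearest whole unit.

Annual demand D = 800 × 220 = 176,000.
Production build-up factor (1 − d/p) = 1 − 800/1,220 = 0.3443.
Q* = √(2DS / (H(1 − d/p))) = √(2 × 176,000 × 471 / (2.61 × 0.3443)).
= √(165,792,000 / 0.8985) ≈ 13583.660.

Q* ≈ 13,584 panels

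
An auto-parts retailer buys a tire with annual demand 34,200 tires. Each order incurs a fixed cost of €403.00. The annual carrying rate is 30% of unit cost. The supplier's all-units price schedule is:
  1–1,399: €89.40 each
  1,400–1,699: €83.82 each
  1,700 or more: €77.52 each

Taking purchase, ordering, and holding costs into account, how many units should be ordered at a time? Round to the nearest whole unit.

Holding cost per unit per year at price C is H = 0.30·C.
For each price level, check whether its EOQ is feasible; otherwise the best quantity at that price is the breakpoint.
EOQ at €89.40 = 1013.8 (feasible in tier 1): TC = 34,200×€89.40 + (34,200/1013.8)×403 + (1013.8/2)×0.30×€89.40 = €3,084,670.05.
EOQ at €83.82 = 1047.0 < 1400, so use break Q=1400: TC = 34,200×€83.82 + (34,200/1400.0)×403 + (1400.0/2)×0.30×€83.82 = €2,894,090.91.
EOQ at €77.52 = 1088.7 < 1700, so use break Q=1700: TC = 34,200×€77.52 + (34,200/1700.0)×403 + (1700.0/2)×0.30×€77.52 = €2,679,059.01.
Lowest total cost is €2,679,059.01 at Q = 1700.0.

Q* ≈ 1,700 tires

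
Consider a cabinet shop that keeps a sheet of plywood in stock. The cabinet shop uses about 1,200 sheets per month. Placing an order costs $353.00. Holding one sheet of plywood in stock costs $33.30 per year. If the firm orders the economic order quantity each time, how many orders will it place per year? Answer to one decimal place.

Annual demand D = 1,200 × 12 = 14,400.
EOQ = √(2DS/H) = √(2 × 14,400 × 353 / 33.3) ≈ 552.54.
Orders per year = D / Q* = 14,400 / 552.54 ≈ 26.062.

N ≈ 26.1 orders per year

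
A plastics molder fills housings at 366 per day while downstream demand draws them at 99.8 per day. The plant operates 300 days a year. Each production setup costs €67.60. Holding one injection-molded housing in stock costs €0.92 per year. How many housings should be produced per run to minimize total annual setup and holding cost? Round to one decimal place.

Q* ≈ 2,459.6 housings

Annual demand D = 99.8 × 300 = 29,940.
Production build-up factor (1 − d/p) = 1 − 99.8/366 = 0.7273.
Q* = √(2DS / (H(1 − d/p))) = √(2 × 29,940 × 67.6 / (0.92 × 0.7273)).
= √(4,047,888 / 0.6691) ≈ 2459.557.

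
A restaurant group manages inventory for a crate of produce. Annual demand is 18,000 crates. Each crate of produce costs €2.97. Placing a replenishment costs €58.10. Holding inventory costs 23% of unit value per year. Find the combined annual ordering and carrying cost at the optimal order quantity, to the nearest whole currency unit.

Holding cost H = 0.23 × €2.97 = €0.6831 per unit per year.
Q* = √(2DS/H) = √(2 × 18,000 × 58.1 / 0.6831) ≈ 1749.84.
At the optimum the two cost components are equal, so total cost = 2·(Q*/2)H = Q*·H.
Minimum total = √(2DSH) = √(2 × 18,000 × 58.1 × 0.6831) ≈ 1195.312.

TC* ≈ €1,195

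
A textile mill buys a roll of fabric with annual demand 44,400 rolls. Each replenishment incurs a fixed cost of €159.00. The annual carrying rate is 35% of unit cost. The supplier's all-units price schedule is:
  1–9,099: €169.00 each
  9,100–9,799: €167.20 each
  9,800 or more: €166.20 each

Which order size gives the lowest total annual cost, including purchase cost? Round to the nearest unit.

Q* ≈ 489 rolls

Holding cost per unit per year at price C is H = 0.35·C.
Candidates are each tier's EOQ (if it falls in that tier) and each price-break quantity.
EOQ at €169.00 = 488.6 (feasible in tier 1): TC = 44,400×€169.00 + (44,400/488.6)×159 + (488.6/2)×0.35×€169.00 = €7,532,498.97.
EOQ at €167.20 = 491.2 < 9100, so use break Q=9100: TC = 44,400×€167.20 + (44,400/9100.0)×159 + (9100.0/2)×0.35×€167.20 = €7,690,721.78.
EOQ at €166.20 = 492.7 < 9800, so use break Q=9800: TC = 44,400×€166.20 + (44,400/9800.0)×159 + (9800.0/2)×0.35×€166.20 = €7,665,033.37.
Lowest total cost is €7,532,498.97 at Q = 488.6.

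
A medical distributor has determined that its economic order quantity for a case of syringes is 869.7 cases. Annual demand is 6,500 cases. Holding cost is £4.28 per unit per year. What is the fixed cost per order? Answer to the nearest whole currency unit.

The basic EOQ model gives Q* = √(2DS/H); rearrange for the unknown.
From Q* = √(2DS/H): S = Q*²H / (2D) = 869.7² × 4.28 / (2 × 6,500) = 249.0229.

S ≈ £249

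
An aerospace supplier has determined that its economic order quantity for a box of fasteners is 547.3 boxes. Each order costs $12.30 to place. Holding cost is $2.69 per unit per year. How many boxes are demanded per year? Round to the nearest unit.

D ≈ 32,754 boxes per year

Invert the EOQ relation Q*² = 2DS/H.
From Q* = √(2DS/H): D = Q*²H / (2S) = 547.3² × 2.69 / (2 × 12.3) = 32754.281.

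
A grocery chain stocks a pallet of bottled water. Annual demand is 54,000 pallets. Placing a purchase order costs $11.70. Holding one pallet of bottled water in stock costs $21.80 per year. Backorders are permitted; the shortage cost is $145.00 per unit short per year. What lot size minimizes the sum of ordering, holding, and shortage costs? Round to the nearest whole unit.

Q* ≈ 258 pallets

With planned backorders, Q* = √(2DS/H) · √((H+B)/B).
√(2DS/H) = √(2 × 54,000 × 11.7 / 21.8) = 240.756.
√((H+B)/B) = √((21.8+145)/145) = 1.0725.
Q* ≈ 258.220.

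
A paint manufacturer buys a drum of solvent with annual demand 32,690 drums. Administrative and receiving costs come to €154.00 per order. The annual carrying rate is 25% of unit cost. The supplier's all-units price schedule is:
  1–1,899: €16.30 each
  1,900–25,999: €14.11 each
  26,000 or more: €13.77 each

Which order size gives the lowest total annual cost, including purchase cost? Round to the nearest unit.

Holding cost per unit per year at price C is H = 0.25·C.
Candidates are each tier's EOQ (if it falls in that tier) and each price-break quantity.
EOQ at €16.30 = 1571.9 (feasible in tier 1): TC = 32,690×€16.30 + (32,690/1571.9)×154 + (1571.9/2)×0.25×€16.30 = €539,252.41.
EOQ at €14.11 = 1689.5 < 1900, so use break Q=1900: TC = 32,690×€14.11 + (32,690/1900.0)×154 + (1900.0/2)×0.25×€14.11 = €467,256.64.
EOQ at €13.77 = 1710.2 < 26000, so use break Q=26000: TC = 32,690×€13.77 + (32,690/26000.0)×154 + (26000.0/2)×0.25×€13.77 = €495,087.43.
Lowest total cost is €467,256.64 at Q = 1900.0.

Q* ≈ 1,900 drums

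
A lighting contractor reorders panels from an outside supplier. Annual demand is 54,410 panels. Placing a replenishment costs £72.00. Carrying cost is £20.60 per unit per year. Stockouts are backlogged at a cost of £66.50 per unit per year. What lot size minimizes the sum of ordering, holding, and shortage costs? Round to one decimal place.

Q* ≈ 705.8 panels

With planned backorders, Q* = √(2DS/H) · √((H+B)/B).
√(2DS/H) = √(2 × 54,410 × 72 / 20.6) = 616.719.
√((H+B)/B) = √((20.6+66.5)/66.5) = 1.1445.
Q* ≈ 705.806.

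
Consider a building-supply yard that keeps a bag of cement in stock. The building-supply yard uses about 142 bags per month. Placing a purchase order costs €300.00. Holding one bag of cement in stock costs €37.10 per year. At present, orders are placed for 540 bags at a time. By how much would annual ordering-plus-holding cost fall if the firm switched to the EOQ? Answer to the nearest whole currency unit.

Extra cost ≈ €4,805 per year

Annual demand D = 142 × 12 = 1,704.
EOQ = √(2DS/H) = √(2 × 1,704 × 300 / 37.1) ≈ 166.01.
Cost at Q* = (D/Q*)S + (Q*/2)H = √(2DSH) ≈ €6,158.82.
Cost at Q = 540: (1,704/540)×300 + (540/2)×37.1 = €946.67 + €10,017.00 = €10,963.67.
Excess = €10,963.67 − €6,158.82 = €4,804.85.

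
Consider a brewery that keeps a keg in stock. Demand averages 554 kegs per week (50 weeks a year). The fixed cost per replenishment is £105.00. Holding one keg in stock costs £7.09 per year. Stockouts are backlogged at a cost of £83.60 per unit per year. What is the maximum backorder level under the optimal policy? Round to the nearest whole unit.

S* ≈ 74 kegs

Annual demand D = 554 × 50 = 27,700.
With planned backorders, Q* = √(2DS/H) · √((H+B)/B).
√(2DS/H) = √(2 × 27,700 × 105 / 7.09) = 905.788.
√((H+B)/B) = √((7.09+83.6)/83.6) = 1.0415.
Q* ≈ 943.415.
S* = Q* · H/(H+B) = 943.415 × 7.09/90.69 ≈ 73.755.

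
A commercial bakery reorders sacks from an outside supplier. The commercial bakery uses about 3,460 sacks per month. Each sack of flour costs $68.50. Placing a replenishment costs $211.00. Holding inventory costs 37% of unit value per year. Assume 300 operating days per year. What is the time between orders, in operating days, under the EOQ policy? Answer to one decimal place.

Annual demand D = 3,460 × 12 = 41,520.
Holding cost H = 0.37 × $68.50 = $25.3450 per unit per year.
Q* = √(2DS/H) = √(2 × 41,520 × 211 / 25.345) ≈ 831.46.
Cycle time = Q*/D × 300 = 831.46 / 41,520 × 300 ≈ 6.008 days.

T ≈ 6.0 days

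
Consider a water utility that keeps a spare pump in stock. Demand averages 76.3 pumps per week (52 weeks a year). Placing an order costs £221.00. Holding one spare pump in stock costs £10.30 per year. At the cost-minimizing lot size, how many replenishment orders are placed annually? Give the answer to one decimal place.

Annual demand D = 76.3 × 52 = 3,967.6.
The optimal lot size = √(2DS/H) = √(2 × 3,967.6 × 221 / 10.3) ≈ 412.63.
Orders per year = D / Q* = 3,967.6 / 412.63 ≈ 9.615.

N ≈ 9.6 orders per year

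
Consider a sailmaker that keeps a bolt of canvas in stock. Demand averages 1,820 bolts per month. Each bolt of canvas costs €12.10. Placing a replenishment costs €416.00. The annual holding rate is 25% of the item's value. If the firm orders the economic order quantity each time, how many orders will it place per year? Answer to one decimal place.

N ≈ 8.9 orders per year

Annual demand D = 1,820 × 12 = 21,840.
Holding cost H = 0.25 × €12.10 = €3.0250 per unit per year.
EOQ = √(2DS/H) = √(2 × 21,840 × 416 / 3.025) ≈ 2450.90.
Orders per year = D / Q* = 21,840 / 2450.90 ≈ 8.911.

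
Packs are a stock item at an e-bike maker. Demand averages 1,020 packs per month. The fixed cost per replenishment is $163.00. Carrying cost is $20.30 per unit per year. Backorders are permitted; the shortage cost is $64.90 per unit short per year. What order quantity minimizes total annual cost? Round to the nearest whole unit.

Q* ≈ 508 packs

Annual demand D = 1,020 × 12 = 12,240.
With planned backorders, Q* = √(2DS/H) · √((H+B)/B).
√(2DS/H) = √(2 × 12,240 × 163 / 20.3) = 443.355.
√((H+B)/B) = √((20.3+64.9)/64.9) = 1.1458.
Q* ≈ 507.983.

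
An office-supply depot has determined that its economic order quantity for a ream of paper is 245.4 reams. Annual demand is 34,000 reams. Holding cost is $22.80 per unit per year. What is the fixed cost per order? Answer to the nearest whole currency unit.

Invert the EOQ relation Q*² = 2DS/H.
From Q* = √(2DS/H): S = Q*²H / (2D) = 245.4² × 22.8 / (2 × 34,000) = 20.1918.

S ≈ $20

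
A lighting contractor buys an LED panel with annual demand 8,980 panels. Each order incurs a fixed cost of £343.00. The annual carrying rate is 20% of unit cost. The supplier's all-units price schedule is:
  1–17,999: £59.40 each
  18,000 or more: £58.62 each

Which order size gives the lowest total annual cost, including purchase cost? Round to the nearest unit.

Q* ≈ 720 panels

Holding cost per unit per year at price C is H = 0.20·C.
Evaluate total cost at each tier's feasible EOQ or, if the EOQ is below the tier, at the tier's minimum quantity.
EOQ at £59.40 = 720.1 (feasible in tier 1): TC = 8,980×£59.40 + (8,980/720.1)×343 + (720.1/2)×0.20×£59.40 = £541,966.77.
EOQ at £58.62 = 724.9 < 18000, so use break Q=18000: TC = 8,980×£58.62 + (8,980/18000.0)×343 + (18000.0/2)×0.20×£58.62 = £632,094.72.
Lowest total cost is £541,966.77 at Q = 720.1.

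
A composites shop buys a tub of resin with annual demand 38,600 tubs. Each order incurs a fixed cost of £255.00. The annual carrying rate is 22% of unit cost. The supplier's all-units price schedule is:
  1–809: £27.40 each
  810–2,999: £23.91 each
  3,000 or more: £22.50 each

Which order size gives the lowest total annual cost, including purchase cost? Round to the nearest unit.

Q* ≈ 3,000 tubs

Holding cost per unit per year at price C is H = 0.22·C.
For each price level, check whether its EOQ is feasible; otherwise the best quantity at that price is the breakpoint.
Tier 1 (£27.40): EOQ = 1807.1 exceeds tier's upper bound 809, so this tier is dominated.
EOQ at £23.91 = 1934.5 (feasible in tier 2): TC = 38,600×£23.91 + (38,600/1934.5)×255 + (1934.5/2)×0.22×£23.91 = £933,102.06.
EOQ at £22.50 = 1994.2 < 3000, so use break Q=3000: TC = 38,600×£22.50 + (38,600/3000.0)×255 + (3000.0/2)×0.22×£22.50 = £879,206.00.
Lowest total cost is £879,206.00 at Q = 3000.0.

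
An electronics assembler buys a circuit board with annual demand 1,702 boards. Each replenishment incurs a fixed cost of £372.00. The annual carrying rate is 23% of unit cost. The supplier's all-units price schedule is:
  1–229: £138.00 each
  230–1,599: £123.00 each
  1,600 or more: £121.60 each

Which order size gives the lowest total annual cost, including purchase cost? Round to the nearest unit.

Holding cost per unit per year at price C is H = 0.23·C.
Candidates are each tier's EOQ (if it falls in that tier) and each price-break quantity.
EOQ at £138.00 = 199.7 (feasible in tier 1): TC = 1,702×£138.00 + (1,702/199.7)×372 + (199.7/2)×0.23×£138.00 = £241,215.71.
EOQ at £123.00 = 211.6 < 230, so use break Q=230: TC = 1,702×£123.00 + (1,702/230.0)×372 + (230.0/2)×0.23×£123.00 = £215,352.15.
EOQ at £121.60 = 212.8 < 1600, so use break Q=1600: TC = 1,702×£121.60 + (1,702/1600.0)×372 + (1600.0/2)×0.23×£121.60 = £229,733.31.
Lowest total cost is £215,352.15 at Q = 230.0.

Q* ≈ 230 boards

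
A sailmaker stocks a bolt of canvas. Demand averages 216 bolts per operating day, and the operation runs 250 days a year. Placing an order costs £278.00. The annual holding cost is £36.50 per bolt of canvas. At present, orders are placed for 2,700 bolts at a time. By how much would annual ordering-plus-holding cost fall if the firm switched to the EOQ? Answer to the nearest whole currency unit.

Extra cost ≈ £21,731 per year

Annual demand D = 216 × 250 = 54,000.
EOQ = √(2DS/H) = √(2 × 54,000 × 278 / 36.5) ≈ 906.96.
Cost at Q* = (D/Q*)S + (Q*/2)H = √(2DSH) ≈ £33,104.02.
Cost at Q = 2,700: (54,000/2,700)×278 + (2,700/2)×36.5 = £5,560.00 + £49,275.00 = £54,835.00.
Excess = £54,835.00 − £33,104.02 = £21,730.98.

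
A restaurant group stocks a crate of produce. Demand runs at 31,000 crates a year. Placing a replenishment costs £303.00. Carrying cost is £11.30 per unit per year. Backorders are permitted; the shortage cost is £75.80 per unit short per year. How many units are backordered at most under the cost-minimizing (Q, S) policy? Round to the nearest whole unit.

With planned backorders, Q* = √(2DS/H) · √((H+B)/B).
√(2DS/H) = √(2 × 31,000 × 303 / 11.3) = 1289.371.
√((H+B)/B) = √((11.3+75.8)/75.8) = 1.0719.
Q* ≈ 1382.141.
S* = Q* · H/(H+B) = 1382.141 × 11.3/87.1 ≈ 179.313.

S* ≈ 179 crates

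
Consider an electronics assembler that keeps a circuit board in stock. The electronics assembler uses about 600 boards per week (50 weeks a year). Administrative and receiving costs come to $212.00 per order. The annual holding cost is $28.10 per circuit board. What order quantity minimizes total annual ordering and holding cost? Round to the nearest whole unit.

Q* ≈ 673 boards

Annual demand D = 600 × 50 = 30,000.
EOQ = √(2DS / H) = √(2 × 30,000 × 212 / 28.1).
= √(12,720,000 / 28.1) = √452,669.0391 ≈ 672.807.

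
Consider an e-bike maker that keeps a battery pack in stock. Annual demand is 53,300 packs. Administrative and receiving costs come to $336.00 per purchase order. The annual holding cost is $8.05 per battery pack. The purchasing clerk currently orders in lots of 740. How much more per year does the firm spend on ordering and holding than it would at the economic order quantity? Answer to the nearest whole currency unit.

EOQ = √(2DS/H) = √(2 × 53,300 × 336 / 8.05) ≈ 2109.36.
Cost at Q* = (D/Q*)S + (Q*/2)H = √(2DSH) ≈ $16,980.33.
Cost at Q = 740: (53,300/740)×336 + (740/2)×8.05 = $24,201.08 + $2,978.50 = $27,179.58.
Excess = $27,179.58 − $16,980.33 = $10,199.25.

Extra cost ≈ $10,199 per year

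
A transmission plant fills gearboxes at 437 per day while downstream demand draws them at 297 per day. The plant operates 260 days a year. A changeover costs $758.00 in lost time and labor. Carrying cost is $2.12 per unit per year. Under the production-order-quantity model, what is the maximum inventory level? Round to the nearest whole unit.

I_max ≈ 4,206 gearboxes

Annual demand D = 297 × 260 = 77,220.
Production build-up factor (1 − d/p) = 1 − 297/437 = 0.3204.
Q* = √(2DS / (H(1 − d/p))) = √(2 × 77,220 × 758 / (2.12 × 0.3204)).
= √(117,065,520 / 0.6792) ≈ 13128.747.
Maximum inventory = Q*(1 − d/p) = 13128.747 × 0.3204 ≈ 4206.006.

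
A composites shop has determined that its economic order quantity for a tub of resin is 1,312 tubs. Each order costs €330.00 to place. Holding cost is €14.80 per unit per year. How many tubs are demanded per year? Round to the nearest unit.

Squaring Q* = √(2DS/H) gives Q*² = 2DS/H.
From Q* = √(2DS/H): D = Q*²H / (2S) = 1,312² × 14.8 / (2 × 330) = 38599.835.

D ≈ 38,600 tubs per year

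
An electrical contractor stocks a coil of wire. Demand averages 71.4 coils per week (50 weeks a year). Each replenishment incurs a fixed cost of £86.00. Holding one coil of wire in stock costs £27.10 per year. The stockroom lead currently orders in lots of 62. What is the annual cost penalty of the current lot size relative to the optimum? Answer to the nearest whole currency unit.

Annual demand D = 71.4 × 50 = 3,570.
EOQ = √(2DS/H) = √(2 × 3,570 × 86 / 27.1) ≈ 150.53.
Cost at Q* = (D/Q*)S + (Q*/2)H = √(2DSH) ≈ £4,079.27.
Cost at Q = 62: (3,570/62)×86 + (62/2)×27.1 = £4,951.94 + £840.10 = £5,792.04.
Excess = £5,792.04 − £4,079.27 = £1,712.76.

Extra cost ≈ £1,713 per year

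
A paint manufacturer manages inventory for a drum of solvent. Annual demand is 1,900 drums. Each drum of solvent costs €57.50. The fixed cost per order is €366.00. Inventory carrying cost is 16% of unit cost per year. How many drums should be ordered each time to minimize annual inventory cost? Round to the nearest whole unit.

Holding cost H = 0.16 × €57.50 = €9.2000 per unit per year.
EOQ = √(2DS / H) = √(2 × 1,900 × 366 / 9.2).
= √(1,390,800 / 9.2) = √151,173.913 ≈ 388.811.

Q* ≈ 389 drums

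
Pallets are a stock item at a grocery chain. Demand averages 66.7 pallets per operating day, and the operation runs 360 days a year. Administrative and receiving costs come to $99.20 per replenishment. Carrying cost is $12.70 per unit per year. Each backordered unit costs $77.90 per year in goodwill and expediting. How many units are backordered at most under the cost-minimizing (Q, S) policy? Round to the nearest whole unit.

Annual demand D = 66.7 × 360 = 24,012.
With planned backorders, Q* = √(2DS/H) · √((H+B)/B).
√(2DS/H) = √(2 × 24,012 × 99.2 / 12.7) = 612.468.
√((H+B)/B) = √((12.7+77.9)/77.9) = 1.0784.
Q* ≈ 660.509.
S* = Q* · H/(H+B) = 660.509 × 12.7/90.6 ≈ 92.588.

S* ≈ 93 pallets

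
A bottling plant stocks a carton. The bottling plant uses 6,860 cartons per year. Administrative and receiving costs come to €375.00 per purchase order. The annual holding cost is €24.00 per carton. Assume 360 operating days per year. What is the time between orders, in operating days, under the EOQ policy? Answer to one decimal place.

T ≈ 24.3 days

Q* = √(2DS/H) = √(2 × 6,860 × 375 / 24) ≈ 463.01.
Cycle time = Q*/D × 360 = 463.01 / 6,860 × 360 ≈ 24.298 days.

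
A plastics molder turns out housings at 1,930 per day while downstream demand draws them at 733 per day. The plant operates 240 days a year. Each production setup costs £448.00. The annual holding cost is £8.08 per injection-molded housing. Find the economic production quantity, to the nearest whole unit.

Annual demand D = 733 × 240 = 175,920.
Production build-up factor (1 − d/p) = 1 − 733/1,930 = 0.6202.
Q* = √(2DS / (H(1 − d/p))) = √(2 × 175,920 × 448 / (8.08 × 0.6202)).
= √(157,624,320 / 5.0113) ≈ 5608.381.

Q* ≈ 5,608 housings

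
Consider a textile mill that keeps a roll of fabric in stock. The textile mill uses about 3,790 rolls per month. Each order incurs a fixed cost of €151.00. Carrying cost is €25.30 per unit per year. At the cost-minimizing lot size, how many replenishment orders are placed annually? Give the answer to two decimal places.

N ≈ 61.73 orders per year

Annual demand D = 3,790 × 12 = 45,480.
EOQ = √(2DS/H) = √(2 × 45,480 × 151 / 25.3) ≈ 736.81.
Orders per year = D / Q* = 45,480 / 736.81 ≈ 61.726.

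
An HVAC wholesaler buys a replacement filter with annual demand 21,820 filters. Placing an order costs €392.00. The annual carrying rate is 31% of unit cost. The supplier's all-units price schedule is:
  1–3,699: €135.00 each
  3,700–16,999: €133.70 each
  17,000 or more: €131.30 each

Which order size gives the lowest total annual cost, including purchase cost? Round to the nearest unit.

Q* ≈ 639 filters

Holding cost per unit per year at price C is H = 0.31·C.
For each price level, check whether its EOQ is feasible; otherwise the best quantity at that price is the breakpoint.
EOQ at €135.00 = 639.3 (feasible in tier 1): TC = 21,820×€135.00 + (21,820/639.3)×392 + (639.3/2)×0.31×€135.00 = €2,972,456.74.
EOQ at €133.70 = 642.4 < 3700, so use break Q=3700: TC = 21,820×€133.70 + (21,820/3700.0)×392 + (3700.0/2)×0.31×€133.70 = €2,996,322.69.
EOQ at €131.30 = 648.3 < 17000, so use break Q=17000: TC = 21,820×€131.30 + (21,820/17000.0)×392 + (17000.0/2)×0.31×€131.30 = €3,211,444.64.
Lowest total cost is €2,972,456.74 at Q = 639.3.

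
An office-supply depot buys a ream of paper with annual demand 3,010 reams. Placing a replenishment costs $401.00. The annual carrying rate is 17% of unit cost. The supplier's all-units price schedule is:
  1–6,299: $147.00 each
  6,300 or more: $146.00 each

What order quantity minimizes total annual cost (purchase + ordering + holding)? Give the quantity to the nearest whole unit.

Holding cost per unit per year at price C is H = 0.17·C.
Candidates are each tier's EOQ (if it falls in that tier) and each price-break quantity.
EOQ at $147.00 = 310.8 (feasible in tier 1): TC = 3,010×$147.00 + (3,010/310.8)×401 + (310.8/2)×0.17×$147.00 = $450,237.00.
EOQ at $146.00 = 311.9 < 6300, so use break Q=6300: TC = 3,010×$146.00 + (3,010/6300.0)×401 + (6300.0/2)×0.17×$146.00 = $517,834.59.
Lowest total cost is $450,237.00 at Q = 310.8.

Q* ≈ 311 reams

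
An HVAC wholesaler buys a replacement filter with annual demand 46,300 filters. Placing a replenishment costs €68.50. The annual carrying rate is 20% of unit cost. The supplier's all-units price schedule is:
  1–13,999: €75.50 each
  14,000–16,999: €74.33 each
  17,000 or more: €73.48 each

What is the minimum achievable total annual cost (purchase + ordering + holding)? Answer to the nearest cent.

Holding cost per unit per year at price C is H = 0.20·C.
Evaluate total cost at each tier's feasible EOQ or, if the EOQ is below the tier, at the tier's minimum quantity.
EOQ at €75.50 = 648.1 (feasible in tier 1): TC = 46,300×€75.50 + (46,300/648.1)×68.5 + (648.1/2)×0.20×€75.50 = €3,505,436.77.
EOQ at €74.33 = 653.2 < 14000, so use break Q=14000: TC = 46,300×€74.33 + (46,300/14000.0)×68.5 + (14000.0/2)×0.20×€74.33 = €3,545,767.54.
EOQ at €73.48 = 657.0 < 17000, so use break Q=17000: TC = 46,300×€73.48 + (46,300/17000.0)×68.5 + (17000.0/2)×0.20×€73.48 = €3,527,226.56.
Lowest total cost among the candidates is at Q = 648.1.

TC* ≈ €3,505,436.77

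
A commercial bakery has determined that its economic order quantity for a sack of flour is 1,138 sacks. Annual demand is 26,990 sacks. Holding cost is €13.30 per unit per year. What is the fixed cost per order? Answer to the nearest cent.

Squaring Q* = √(2DS/H) gives Q*² = 2DS/H.
From Q* = √(2DS/H): S = Q*²H / (2D) = 1,138² × 13.3 / (2 × 26,990) = 319.0827.

S ≈ €319.08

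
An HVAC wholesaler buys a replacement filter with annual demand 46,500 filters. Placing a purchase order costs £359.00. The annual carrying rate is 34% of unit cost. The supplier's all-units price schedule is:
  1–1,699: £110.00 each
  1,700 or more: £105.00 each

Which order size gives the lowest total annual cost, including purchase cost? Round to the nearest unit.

Holding cost per unit per year at price C is H = 0.34·C.
For each price level, check whether its EOQ is feasible; otherwise the best quantity at that price is the breakpoint.
EOQ at £110.00 = 944.8 (feasible in tier 1): TC = 46,500×£110.00 + (46,500/944.8)×359 + (944.8/2)×0.34×£110.00 = £5,150,336.58.
EOQ at £105.00 = 967.1 < 1700, so use break Q=1700: TC = 46,500×£105.00 + (46,500/1700.0)×359 + (1700.0/2)×0.34×£105.00 = £4,922,664.71.
Lowest total cost is £4,922,664.71 at Q = 1700.0.

Q* ≈ 1,700 filters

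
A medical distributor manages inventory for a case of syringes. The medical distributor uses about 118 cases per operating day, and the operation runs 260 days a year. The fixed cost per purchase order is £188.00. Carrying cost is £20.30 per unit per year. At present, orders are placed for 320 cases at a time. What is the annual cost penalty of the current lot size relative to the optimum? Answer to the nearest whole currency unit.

Extra cost ≈ £5,970 per year

Annual demand D = 118 × 260 = 30,680.
EOQ = √(2DS/H) = √(2 × 30,680 × 188 / 20.3) ≈ 753.83.
Cost at Q* = (D/Q*)S + (Q*/2)H = √(2DSH) ≈ £15,302.75.
Cost at Q = 320: (30,680/320)×188 + (320/2)×20.3 = £18,024.50 + £3,248.00 = £21,272.50.
Excess = £21,272.50 − £15,302.75 = £5,969.75.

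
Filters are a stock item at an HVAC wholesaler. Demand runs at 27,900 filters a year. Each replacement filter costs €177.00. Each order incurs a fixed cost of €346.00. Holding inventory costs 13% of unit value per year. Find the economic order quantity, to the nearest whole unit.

Holding cost H = 0.13 × €177.00 = €23.0100 per unit per year.
EOQ = √(2DS / H) = √(2 × 27,900 × 346 / 23.01).
= √(19,306,800 / 23.01) = √839,061.2777 ≈ 916.003.

Q* ≈ 916 filters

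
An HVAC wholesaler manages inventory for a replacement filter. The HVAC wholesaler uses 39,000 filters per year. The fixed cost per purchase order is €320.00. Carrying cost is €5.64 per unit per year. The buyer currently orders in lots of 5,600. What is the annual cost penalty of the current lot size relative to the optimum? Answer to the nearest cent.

EOQ = √(2DS/H) = √(2 × 39,000 × 320 / 5.64) ≈ 2103.69.
Cost at Q* = (D/Q*)S + (Q*/2)H = √(2DSH) ≈ €11,864.84.
Cost at Q = 5,600: (39,000/5,600)×320 + (5,600/2)×5.64 = €2,228.57 + €15,792.00 = €18,020.57.
Excess = €18,020.57 − €11,864.84 = €6,155.73.

Extra cost ≈ €6,155.73 per year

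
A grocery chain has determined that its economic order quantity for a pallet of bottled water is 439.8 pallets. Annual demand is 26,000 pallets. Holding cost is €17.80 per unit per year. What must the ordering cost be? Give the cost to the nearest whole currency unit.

S ≈ €66

The basic EOQ model gives Q* = √(2DS/H); rearrange for the unknown.
From Q* = √(2DS/H): S = Q*²H / (2D) = 439.8² × 17.8 / (2 × 26,000) = 66.2105.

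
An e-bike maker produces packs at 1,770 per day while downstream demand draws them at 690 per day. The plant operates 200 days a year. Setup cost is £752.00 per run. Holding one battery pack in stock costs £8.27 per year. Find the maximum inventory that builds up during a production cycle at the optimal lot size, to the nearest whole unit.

I_max ≈ 3,913 packs

Annual demand D = 690 × 200 = 138,000.
Production build-up factor (1 − d/p) = 1 − 690/1,770 = 0.6102.
Q* = √(2DS / (H(1 − d/p))) = √(2 × 138,000 × 752 / (8.27 × 0.6102)).
= √(207,552,000 / 5.0461) ≈ 6413.358.
Maximum inventory = Q*(1 − d/p) = 6413.358 × 0.6102 ≈ 3913.235.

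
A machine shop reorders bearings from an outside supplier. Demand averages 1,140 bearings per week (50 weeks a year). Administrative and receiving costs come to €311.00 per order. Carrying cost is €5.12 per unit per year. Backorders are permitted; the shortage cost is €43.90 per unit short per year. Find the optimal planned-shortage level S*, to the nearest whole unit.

Annual demand D = 1,140 × 50 = 57,000.
With planned backorders, Q* = √(2DS/H) · √((H+B)/B).
√(2DS/H) = √(2 × 57,000 × 311 / 5.12) = 2631.465.
√((H+B)/B) = √((5.12+43.9)/43.9) = 1.0567.
Q* ≈ 2780.687.
S* = Q* · H/(H+B) = 2780.687 × 5.12/49.02 ≈ 290.435.

S* ≈ 290 bearings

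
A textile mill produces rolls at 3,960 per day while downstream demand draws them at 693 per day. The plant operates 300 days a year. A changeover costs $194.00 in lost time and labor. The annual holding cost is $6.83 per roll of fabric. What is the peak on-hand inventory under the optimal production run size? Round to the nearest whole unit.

I_max ≈ 3,121 rolls

Annual demand D = 693 × 300 = 207,900.
Production build-up factor (1 − d/p) = 1 − 693/3,960 = 0.8250.
Q* = √(2DS / (H(1 − d/p))) = √(2 × 207,900 × 194 / (6.83 × 0.8250)).
= √(80,665,200 / 5.6347) ≈ 3783.605.
Maximum inventory = Q*(1 − d/p) = 3783.605 × 0.8250 ≈ 3121.474.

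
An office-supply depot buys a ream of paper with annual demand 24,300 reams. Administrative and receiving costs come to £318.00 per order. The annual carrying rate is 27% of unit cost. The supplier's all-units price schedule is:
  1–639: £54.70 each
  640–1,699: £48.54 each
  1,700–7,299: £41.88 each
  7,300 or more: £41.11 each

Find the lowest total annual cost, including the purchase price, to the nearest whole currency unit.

TC* ≈ £1,031,841

Holding cost per unit per year at price C is H = 0.27·C.
Evaluate total cost at each tier's feasible EOQ or, if the EOQ is below the tier, at the tier's minimum quantity.
Tier 1 (£54.70): EOQ = 1023.0 exceeds tier's upper bound 639, so this tier is dominated.
EOQ at £48.54 = 1085.9 (feasible in tier 2): TC = 24,300×£48.54 + (24,300/1085.9)×318 + (1085.9/2)×0.27×£48.54 = £1,193,753.92.
EOQ at £41.88 = 1169.1 < 1700, so use break Q=1700: TC = 24,300×£41.88 + (24,300/1700.0)×318 + (1700.0/2)×0.27×£41.88 = £1,031,840.99.
EOQ at £41.11 = 1180.0 < 7300, so use break Q=7300: TC = 24,300×£41.11 + (24,300/7300.0)×318 + (7300.0/2)×0.27×£41.11 = £1,040,545.45.
Lowest total cost among the candidates is at Q = 1700.0.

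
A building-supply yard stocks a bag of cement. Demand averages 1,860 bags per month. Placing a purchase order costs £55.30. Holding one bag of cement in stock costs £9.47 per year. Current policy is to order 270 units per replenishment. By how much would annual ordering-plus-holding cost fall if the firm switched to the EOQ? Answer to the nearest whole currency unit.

Annual demand D = 1,860 × 12 = 22,320.
EOQ = √(2DS/H) = √(2 × 22,320 × 55.3 / 9.47) ≈ 510.56.
Cost at Q* = (D/Q*)S + (Q*/2)H = √(2DSH) ≈ £4,835.04.
Cost at Q = 270: (22,320/270)×55.3 + (270/2)×9.47 = £4,571.47 + £1,278.45 = £5,849.92.
Excess = £5,849.92 − £4,835.04 = £1,014.88.

Extra cost ≈ £1,015 per year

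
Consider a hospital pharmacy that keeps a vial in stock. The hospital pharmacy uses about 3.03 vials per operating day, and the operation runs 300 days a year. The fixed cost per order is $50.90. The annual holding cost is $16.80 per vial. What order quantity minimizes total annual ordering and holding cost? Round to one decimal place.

Annual demand D = 3.03 × 300 = 909.
EOQ = √(2DS / H) = √(2 × 909 × 50.9 / 16.8).
= √(92,536.2 / 16.8) = √5,508.1071 ≈ 74.217.

Q* ≈ 74.2 vials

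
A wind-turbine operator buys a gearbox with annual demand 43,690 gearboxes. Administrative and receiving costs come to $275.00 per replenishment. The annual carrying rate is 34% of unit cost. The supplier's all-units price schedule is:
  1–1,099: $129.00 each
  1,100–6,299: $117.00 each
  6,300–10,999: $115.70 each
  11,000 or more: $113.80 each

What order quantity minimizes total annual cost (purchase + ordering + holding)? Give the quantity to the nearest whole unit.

Holding cost per unit per year at price C is H = 0.34·C.
Candidates are each tier's EOQ (if it falls in that tier) and each price-break quantity.
EOQ at $129.00 = 740.2 (feasible in tier 1): TC = 43,690×$129.00 + (43,690/740.2)×275 + (740.2/2)×0.34×$129.00 = $5,668,474.35.
EOQ at $117.00 = 777.2 < 1100, so use break Q=1100: TC = 43,690×$117.00 + (43,690/1100.0)×275 + (1100.0/2)×0.34×$117.00 = $5,144,531.50.
EOQ at $115.70 = 781.6 < 6300, so use break Q=6300: TC = 43,690×$115.70 + (43,690/6300.0)×275 + (6300.0/2)×0.34×$115.70 = $5,180,754.80.
EOQ at $113.80 = 788.1 < 11000, so use break Q=11000: TC = 43,690×$113.80 + (43,690/11000.0)×275 + (11000.0/2)×0.34×$113.80 = $5,185,820.25.
Lowest total cost is $5,144,531.50 at Q = 1100.0.

Q* ≈ 1,100 gearboxes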